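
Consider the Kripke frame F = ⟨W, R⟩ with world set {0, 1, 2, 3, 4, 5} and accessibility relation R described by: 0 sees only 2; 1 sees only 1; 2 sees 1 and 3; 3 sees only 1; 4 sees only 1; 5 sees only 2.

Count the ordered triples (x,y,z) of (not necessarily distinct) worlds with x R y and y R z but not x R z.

Enumerating: (0,2,1), (0,2,3), (5,2,1), (5,2,3).

4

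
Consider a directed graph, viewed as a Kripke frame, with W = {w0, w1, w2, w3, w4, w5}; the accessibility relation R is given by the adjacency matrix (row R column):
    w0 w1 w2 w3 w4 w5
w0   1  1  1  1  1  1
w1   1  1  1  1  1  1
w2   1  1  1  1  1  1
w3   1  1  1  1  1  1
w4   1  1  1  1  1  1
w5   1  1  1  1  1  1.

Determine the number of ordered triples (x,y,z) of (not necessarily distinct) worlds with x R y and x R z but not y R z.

R is Euclidean; there are no such tuples.

0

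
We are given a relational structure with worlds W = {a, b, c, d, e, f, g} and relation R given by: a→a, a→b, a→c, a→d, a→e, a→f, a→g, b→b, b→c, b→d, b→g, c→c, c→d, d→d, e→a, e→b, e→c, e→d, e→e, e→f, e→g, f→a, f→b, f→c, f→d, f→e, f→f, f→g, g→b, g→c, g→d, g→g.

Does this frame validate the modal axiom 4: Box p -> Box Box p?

Yes

By correspondence theory, 4 is valid on a frame iff R is transitive.
Transitive: yes — every two-step R-path is closed by a direct edge.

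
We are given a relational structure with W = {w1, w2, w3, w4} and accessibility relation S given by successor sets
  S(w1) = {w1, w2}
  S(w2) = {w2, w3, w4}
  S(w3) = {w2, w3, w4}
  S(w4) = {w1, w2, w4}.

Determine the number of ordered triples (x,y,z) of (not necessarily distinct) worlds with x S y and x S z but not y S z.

5

Enumerating: (w1,w2,w1), (w2,w4,w3), (w3,w4,w3), (w4,w1,w4), (w4,w2,w1).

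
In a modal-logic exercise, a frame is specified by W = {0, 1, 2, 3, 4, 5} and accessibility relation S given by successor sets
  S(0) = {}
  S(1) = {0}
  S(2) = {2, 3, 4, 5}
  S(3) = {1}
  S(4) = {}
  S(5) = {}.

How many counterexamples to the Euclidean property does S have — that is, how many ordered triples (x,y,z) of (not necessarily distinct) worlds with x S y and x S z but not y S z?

Enumerating: (1,0,0), (2,3,2), (2,3,3), (2,3,4), (2,3,5), (2,4,2), (2,4,3), (2,4,4), (2,4,5), (2,5,2), (2,5,3), (2,5,4), (2,5,5), (3,1,1).

14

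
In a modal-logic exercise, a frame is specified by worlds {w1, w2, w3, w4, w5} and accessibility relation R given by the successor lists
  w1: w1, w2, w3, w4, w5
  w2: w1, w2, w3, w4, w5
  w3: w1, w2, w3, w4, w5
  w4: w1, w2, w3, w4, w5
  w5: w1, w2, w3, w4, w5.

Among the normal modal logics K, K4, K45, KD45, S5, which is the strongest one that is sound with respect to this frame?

Transitive (axiom 4): yes — every two-step R-path is closed by a direct edge.
Euclidean (axiom 5): yes — any two successors of a common world are R-related.
Serial (axiom D): yes — every world has a successor (e.g. w1 R w1).
Reflexive (axiom T): yes — every world is R-related to itself.
So F validates K, K4, K45, KD45, S5. The strongest is S5.

S5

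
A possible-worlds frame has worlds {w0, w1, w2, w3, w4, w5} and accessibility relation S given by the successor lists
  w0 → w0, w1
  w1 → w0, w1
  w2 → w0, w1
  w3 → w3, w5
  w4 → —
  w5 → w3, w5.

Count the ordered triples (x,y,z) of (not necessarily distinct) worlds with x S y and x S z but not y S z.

0

S is Euclidean; there are no such tuples.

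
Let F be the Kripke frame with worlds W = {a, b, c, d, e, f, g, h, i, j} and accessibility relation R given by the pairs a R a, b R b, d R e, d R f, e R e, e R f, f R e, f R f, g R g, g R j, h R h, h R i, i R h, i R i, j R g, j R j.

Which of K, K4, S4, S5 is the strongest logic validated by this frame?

Transitive (axiom 4): yes — every two-step R-path is closed by a direct edge.
Reflexive (axiom T): no — c is not related to itself.
Euclidean (axiom 5): yes — any two successors of a common world are R-related.
So F validates K, K4; S4 would additionally require R to be reflexive. The strongest is K4.

K4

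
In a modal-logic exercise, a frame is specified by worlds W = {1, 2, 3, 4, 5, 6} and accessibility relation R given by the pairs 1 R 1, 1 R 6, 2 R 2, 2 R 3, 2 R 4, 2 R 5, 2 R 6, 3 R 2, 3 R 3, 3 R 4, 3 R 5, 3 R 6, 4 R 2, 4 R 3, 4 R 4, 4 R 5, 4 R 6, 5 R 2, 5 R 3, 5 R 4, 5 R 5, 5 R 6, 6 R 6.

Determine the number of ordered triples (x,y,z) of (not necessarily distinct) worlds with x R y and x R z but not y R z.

17

Enumerating: (1,6,1), (2,6,2), (2,6,3), (2,6,4), (2,6,5), (3,6,2), (3,6,3), (3,6,4), (3,6,5), (4,6,2), (4,6,3), (4,6,4), (4,6,5), (5,6,2), (5,6,3), (5,6,4), (5,6,5).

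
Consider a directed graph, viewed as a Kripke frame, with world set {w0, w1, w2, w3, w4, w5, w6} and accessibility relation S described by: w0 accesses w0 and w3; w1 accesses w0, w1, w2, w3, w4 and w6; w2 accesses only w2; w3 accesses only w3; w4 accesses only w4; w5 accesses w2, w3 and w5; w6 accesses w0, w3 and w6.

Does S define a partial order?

Reflexive: yes — every world is S-related to itself.
Transitive: yes — every two-step S-path is closed by a direct edge.
Antisymmetric: yes — no distinct pair is related both ways.
So S is a partial order.

Yes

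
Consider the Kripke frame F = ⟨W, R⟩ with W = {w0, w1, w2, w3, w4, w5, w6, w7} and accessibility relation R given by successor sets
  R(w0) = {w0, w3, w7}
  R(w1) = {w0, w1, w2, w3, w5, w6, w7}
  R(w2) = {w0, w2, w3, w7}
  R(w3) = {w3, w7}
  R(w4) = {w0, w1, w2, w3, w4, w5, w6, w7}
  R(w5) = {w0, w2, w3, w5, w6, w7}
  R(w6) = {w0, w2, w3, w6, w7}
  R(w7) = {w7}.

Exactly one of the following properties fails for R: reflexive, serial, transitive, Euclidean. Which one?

Euclidean

Reflexive: yes — every world is R-related to itself.
Serial: yes — every world has a successor (e.g. w0 R w0).
Transitive: yes — every two-step R-path is closed by a direct edge.
Euclidean: no — w0 R w7 and w0 R w3, but not w7 R w3.
Only Euclidean fails.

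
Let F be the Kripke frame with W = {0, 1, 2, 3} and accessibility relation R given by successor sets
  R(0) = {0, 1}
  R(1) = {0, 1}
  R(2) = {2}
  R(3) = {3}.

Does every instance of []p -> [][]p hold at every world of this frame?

Yes

By correspondence theory, 4 is valid on a frame iff R is transitive.
Transitive: yes — every two-step R-path is closed by a direct edge.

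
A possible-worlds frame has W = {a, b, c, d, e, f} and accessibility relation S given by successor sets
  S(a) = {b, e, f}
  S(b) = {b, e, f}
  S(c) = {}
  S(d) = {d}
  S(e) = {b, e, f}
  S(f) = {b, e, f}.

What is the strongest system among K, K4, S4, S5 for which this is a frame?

K4

Transitive (axiom 4): yes — every two-step S-path is closed by a direct edge.
Reflexive (axiom T): no — a is not related to itself.
Euclidean (axiom 5): yes — any two successors of a common world are S-related.
So F validates K, K4; S4 would additionally require S to be reflexive. The strongest is K4.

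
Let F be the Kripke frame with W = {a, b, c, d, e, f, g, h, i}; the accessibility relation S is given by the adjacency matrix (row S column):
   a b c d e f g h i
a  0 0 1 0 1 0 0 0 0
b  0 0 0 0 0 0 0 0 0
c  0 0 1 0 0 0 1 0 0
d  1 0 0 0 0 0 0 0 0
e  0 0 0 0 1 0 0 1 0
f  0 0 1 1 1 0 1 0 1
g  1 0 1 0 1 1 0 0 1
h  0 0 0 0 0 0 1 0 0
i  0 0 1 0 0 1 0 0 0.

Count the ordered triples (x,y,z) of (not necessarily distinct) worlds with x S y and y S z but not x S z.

Enumerating: (a,c,g), (a,e,h), (c,g,a), (c,g,e), (c,g,f), (c,g,i), (d,a,c), (d,a,e), (e,h,g), (f,d,a), (f,e,h), (f,g,a), … and 16 more.
Total: 28.

28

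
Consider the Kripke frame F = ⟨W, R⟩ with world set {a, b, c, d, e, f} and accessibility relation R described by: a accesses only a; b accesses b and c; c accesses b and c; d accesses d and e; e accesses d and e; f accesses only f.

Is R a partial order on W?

No

Reflexive: yes — every world is R-related to itself.
Transitive: yes — every two-step R-path is closed by a direct edge.
Antisymmetric: no — b R c and c R b with b ≠ c.
So R is not a partial order.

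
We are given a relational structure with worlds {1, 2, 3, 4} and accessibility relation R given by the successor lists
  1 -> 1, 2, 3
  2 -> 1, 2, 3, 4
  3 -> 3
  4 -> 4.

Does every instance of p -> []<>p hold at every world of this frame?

No

By correspondence theory, B is valid on a frame iff R is symmetric.
Symmetric: no — 1 R 3 but not 3 R 1.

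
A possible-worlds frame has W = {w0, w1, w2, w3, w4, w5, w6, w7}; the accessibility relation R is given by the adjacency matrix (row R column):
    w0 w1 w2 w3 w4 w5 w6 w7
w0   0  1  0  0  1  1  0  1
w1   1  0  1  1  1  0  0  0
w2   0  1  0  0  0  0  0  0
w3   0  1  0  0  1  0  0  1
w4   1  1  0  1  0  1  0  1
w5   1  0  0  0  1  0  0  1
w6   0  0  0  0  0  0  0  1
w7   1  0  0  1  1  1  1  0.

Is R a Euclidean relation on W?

Euclidean: no — w0 R w1 and w0 R w5, but not w1 R w5.

No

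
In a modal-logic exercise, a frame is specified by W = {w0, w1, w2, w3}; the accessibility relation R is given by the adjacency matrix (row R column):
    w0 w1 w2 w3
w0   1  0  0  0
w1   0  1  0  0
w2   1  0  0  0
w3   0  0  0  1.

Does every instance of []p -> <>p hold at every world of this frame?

Axiom D corresponds to the accessibility relation being serial.
Serial: yes — every world has a successor (e.g. w0 R w0).

Yes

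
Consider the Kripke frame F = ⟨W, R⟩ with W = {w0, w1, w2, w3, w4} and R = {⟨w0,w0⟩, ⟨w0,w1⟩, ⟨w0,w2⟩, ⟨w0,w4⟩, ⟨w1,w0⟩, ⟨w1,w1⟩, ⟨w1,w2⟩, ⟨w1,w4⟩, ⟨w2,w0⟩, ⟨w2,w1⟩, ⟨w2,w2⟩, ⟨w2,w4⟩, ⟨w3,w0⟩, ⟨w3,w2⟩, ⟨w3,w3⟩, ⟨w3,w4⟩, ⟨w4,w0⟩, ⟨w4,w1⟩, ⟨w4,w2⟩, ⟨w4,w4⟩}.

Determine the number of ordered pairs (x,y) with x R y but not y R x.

3

Enumerating: (w3,w0), (w3,w2), (w3,w4).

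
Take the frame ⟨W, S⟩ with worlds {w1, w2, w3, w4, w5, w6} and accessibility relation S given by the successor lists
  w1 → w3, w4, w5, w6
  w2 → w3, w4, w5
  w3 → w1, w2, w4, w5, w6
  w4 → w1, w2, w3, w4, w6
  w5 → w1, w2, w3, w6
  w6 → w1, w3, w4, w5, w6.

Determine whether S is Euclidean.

Euclidean: no — w1 S w4 and w1 S w5, but not w4 S w5.

No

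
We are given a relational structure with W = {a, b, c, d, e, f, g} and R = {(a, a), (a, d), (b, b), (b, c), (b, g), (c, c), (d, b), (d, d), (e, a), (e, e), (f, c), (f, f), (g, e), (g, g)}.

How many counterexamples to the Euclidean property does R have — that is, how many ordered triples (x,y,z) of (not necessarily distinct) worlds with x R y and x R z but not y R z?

Enumerating: (a,d,a), (b,c,b), (b,c,g), (b,g,b), (b,g,c), (d,b,d), (e,a,e), (f,c,f), (g,e,g).

9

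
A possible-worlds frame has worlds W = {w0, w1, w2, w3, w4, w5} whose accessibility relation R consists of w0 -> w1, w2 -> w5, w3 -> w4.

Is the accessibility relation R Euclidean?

No

Euclidean: no — w0 R w1 and w0 R w1, but not w1 R w1.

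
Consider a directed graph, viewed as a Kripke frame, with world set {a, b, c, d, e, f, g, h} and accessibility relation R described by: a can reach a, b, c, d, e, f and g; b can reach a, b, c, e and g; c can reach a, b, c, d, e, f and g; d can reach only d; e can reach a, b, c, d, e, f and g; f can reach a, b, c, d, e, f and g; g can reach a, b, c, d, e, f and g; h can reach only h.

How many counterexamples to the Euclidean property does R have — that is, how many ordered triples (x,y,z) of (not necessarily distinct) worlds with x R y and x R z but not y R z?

40

Enumerating: (a,b,d), (a,b,f), (a,d,a), (a,d,b), (a,d,c), (a,d,e), (a,d,f), (a,d,g), (c,b,d), (c,b,f), (c,d,a), (c,d,b), … and 28 more.
Total: 40.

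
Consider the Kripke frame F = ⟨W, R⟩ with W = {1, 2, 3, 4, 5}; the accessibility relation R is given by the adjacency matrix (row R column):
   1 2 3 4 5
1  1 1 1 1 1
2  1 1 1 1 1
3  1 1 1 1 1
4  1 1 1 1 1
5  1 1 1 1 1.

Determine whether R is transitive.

Transitive: yes — every two-step R-path is closed by a direct edge.

Yes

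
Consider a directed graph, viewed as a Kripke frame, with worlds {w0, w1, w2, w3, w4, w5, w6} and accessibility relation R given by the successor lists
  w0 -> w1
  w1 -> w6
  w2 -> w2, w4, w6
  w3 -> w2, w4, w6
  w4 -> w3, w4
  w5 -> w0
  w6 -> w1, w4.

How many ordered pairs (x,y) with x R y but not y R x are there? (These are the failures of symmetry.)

7

Enumerating: (w0,w1), (w2,w4), (w2,w6), (w3,w2), (w3,w6), (w5,w0), (w6,w4).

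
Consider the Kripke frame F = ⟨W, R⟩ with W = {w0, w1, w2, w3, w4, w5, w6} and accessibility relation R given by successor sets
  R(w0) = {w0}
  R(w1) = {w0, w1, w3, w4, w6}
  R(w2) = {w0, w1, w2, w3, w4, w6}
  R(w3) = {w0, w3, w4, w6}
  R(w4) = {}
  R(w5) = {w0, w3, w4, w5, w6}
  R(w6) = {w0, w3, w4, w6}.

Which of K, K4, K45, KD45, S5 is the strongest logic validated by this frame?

K4

Transitive (axiom 4): yes — every two-step R-path is closed by a direct edge.
Euclidean (axiom 5): no — w1 R w0 and w1 R w3, but not w0 R w3.
Serial (axiom D): no — w4 has no R-successor.
Reflexive (axiom T): no — w4 is not related to itself.
So F validates K, K4; K45 would additionally require R to be Euclidean. The strongest is K4.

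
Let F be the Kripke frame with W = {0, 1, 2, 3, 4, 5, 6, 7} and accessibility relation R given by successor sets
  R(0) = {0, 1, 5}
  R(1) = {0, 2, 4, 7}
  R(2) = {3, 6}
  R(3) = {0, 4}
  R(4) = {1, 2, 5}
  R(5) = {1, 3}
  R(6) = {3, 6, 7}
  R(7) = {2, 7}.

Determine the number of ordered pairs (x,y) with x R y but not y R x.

14

Enumerating: (0,5), (1,2), (1,7), (2,3), (2,6), (3,0), (3,4), (4,2), (4,5), (5,1), (5,3), (6,3), (6,7), (7,2).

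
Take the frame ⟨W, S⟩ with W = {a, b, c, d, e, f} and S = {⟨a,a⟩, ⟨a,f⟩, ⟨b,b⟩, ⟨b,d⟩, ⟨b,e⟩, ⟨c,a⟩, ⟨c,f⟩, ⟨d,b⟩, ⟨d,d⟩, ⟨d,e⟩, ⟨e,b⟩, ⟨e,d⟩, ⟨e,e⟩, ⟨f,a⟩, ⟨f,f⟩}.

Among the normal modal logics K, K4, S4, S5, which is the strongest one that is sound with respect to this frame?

Transitive (axiom 4): yes — every two-step S-path is closed by a direct edge.
Reflexive (axiom T): no — c is not related to itself.
Euclidean (axiom 5): yes — any two successors of a common world are S-related.
So F validates K, K4; S4 would additionally require S to be reflexive. The strongest is K4.

K4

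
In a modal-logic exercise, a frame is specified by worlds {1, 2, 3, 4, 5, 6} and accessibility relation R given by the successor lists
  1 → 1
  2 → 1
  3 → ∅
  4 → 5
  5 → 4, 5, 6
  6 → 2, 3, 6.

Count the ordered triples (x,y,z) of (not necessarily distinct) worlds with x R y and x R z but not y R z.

10

Enumerating: (5,4,4), (5,4,6), (5,6,4), (5,6,5), (6,2,2), (6,2,3), (6,2,6), (6,3,2), (6,3,3), (6,3,6).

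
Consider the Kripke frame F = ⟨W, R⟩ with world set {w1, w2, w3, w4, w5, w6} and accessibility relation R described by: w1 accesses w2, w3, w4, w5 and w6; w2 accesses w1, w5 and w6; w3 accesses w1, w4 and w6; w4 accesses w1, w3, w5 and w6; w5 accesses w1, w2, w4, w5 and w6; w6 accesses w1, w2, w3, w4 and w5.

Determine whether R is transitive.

Transitive: no — w2 R w1 and w1 R w3, but not w2 R w3.

No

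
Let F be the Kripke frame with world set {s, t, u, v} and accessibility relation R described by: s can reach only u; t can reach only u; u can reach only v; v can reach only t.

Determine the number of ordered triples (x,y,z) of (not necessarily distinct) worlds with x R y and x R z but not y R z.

Enumerating: (s,u,u), (t,u,u), (u,v,v), (v,t,t).

4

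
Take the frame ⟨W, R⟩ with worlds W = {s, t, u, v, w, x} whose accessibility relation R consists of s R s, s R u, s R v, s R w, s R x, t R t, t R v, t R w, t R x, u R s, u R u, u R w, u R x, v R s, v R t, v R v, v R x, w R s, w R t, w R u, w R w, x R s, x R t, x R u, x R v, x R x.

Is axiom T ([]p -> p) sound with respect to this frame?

Yes

Axiom T corresponds to the accessibility relation being reflexive.
Reflexive: yes — every world is R-related to itself.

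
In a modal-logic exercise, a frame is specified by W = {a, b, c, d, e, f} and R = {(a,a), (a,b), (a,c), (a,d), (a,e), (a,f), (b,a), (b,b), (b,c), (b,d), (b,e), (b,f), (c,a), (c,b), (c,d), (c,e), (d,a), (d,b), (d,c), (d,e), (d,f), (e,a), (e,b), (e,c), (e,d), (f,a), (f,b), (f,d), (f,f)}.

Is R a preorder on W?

No

Reflexive: no — c is not related to itself.
Transitive: no — c R a and a R f, but not c R f.
So R is not a preorder.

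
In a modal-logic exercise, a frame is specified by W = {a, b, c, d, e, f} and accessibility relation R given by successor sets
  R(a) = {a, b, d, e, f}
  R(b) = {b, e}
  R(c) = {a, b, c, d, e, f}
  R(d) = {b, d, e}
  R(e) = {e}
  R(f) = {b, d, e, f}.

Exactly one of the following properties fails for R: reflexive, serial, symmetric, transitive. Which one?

Reflexive: yes — every world is R-related to itself.
Serial: yes — every world has a successor (e.g. a R a).
Symmetric: no — a R b but not b R a.
Transitive: yes — every two-step R-path is closed by a direct edge.
Only symmetric fails.

symmetric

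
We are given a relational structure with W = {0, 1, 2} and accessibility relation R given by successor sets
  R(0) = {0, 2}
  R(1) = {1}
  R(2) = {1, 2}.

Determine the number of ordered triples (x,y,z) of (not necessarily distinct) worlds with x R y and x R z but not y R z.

2

Enumerating: (0,2,0), (2,1,2).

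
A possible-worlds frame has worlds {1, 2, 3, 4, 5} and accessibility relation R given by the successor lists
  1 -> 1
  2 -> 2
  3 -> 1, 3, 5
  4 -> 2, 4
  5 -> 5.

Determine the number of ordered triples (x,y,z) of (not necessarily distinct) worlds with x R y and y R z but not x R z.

R is transitive; there are no such tuples.

0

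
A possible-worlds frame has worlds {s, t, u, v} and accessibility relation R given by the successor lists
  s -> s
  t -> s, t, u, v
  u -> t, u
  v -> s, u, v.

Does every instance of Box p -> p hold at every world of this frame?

Axiom T corresponds to the accessibility relation being reflexive.
Reflexive: yes — every world is R-related to itself.

Yes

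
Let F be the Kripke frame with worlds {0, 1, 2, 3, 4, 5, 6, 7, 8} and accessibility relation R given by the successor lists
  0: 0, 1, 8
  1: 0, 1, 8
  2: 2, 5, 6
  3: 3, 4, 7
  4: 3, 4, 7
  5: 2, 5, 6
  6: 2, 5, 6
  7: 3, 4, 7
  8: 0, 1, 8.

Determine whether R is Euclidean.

Yes

Euclidean: yes — any two successors of a common world are R-related.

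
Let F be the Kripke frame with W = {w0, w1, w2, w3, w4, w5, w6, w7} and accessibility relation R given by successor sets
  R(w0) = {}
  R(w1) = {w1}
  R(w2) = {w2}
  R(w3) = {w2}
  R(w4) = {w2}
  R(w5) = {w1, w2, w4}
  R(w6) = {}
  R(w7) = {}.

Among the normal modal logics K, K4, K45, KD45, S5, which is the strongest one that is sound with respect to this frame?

K4

Transitive (axiom 4): yes — every two-step R-path is closed by a direct edge.
Euclidean (axiom 5): no — w5 R w1 and w5 R w2, but not w1 R w2.
Serial (axiom D): no — w0 has no R-successor.
Reflexive (axiom T): no — w0 is not related to itself.
So F validates K, K4; K45 would additionally require R to be Euclidean. The strongest is K4.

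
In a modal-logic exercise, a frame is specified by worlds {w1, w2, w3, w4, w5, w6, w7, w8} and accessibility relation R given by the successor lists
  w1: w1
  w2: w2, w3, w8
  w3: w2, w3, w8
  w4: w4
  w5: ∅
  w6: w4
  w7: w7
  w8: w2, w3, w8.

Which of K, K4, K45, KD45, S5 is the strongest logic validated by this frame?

K45

Transitive (axiom 4): yes — every two-step R-path is closed by a direct edge.
Euclidean (axiom 5): yes — any two successors of a common world are R-related.
Serial (axiom D): no — w5 has no R-successor.
Reflexive (axiom T): no — w5 is not related to itself.
So F validates K, K4, K45; KD45 would additionally require R to be serial. The strongest is K45.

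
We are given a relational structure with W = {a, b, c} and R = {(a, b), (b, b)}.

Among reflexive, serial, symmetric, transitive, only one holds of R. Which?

transitive

Reflexive: no — a is not related to itself.
Serial: no — c has no R-successor.
Symmetric: no — a R b but not b R a.
Transitive: yes — every two-step R-path is closed by a direct edge.
Only transitive holds.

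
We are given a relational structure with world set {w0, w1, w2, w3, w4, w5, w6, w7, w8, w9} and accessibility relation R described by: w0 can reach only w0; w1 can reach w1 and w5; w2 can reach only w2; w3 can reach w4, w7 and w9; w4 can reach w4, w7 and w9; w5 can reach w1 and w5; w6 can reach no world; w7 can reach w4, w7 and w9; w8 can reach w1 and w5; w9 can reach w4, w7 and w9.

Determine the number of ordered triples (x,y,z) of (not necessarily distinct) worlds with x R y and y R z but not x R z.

R is transitive; there are no such tuples.

0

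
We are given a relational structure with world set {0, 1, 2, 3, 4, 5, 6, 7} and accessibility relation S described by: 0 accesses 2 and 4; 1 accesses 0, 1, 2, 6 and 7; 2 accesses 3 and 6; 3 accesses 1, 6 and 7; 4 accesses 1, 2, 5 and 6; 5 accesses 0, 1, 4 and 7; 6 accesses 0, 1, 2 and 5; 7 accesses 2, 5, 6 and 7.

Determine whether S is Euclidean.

Euclidean: no — 0 S 2 and 0 S 4, but not 2 S 4.

No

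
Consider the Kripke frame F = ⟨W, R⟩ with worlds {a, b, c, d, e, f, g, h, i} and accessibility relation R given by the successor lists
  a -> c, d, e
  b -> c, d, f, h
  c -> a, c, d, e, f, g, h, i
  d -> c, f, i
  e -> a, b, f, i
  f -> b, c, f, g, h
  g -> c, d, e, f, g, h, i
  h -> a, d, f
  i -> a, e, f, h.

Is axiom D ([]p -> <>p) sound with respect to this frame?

Yes

By correspondence theory, D is valid on a frame iff R is serial.
Serial: yes — every world has a successor (e.g. a R c).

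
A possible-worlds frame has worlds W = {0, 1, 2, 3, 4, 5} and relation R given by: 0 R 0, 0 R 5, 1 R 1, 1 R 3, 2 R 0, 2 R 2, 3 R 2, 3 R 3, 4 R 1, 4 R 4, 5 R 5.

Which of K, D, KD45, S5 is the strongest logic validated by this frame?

D

Serial (axiom D): yes — every world has a successor (e.g. 0 R 0).
Euclidean (axiom 5): no — 0 R 5 and 0 R 0, but not 5 R 0.
Transitive (axiom 4): no — 1 R 3 and 3 R 2, but not 1 R 2.
Reflexive (axiom T): yes — every world is R-related to itself.
So F validates K, D; KD45 would additionally require R to be Euclidean and transitive. The strongest is D.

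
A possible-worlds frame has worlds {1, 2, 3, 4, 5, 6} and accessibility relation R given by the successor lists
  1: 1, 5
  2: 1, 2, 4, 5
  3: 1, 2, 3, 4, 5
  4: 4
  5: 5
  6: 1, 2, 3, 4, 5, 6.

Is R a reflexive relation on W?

Reflexive: yes — every world is R-related to itself.

Yes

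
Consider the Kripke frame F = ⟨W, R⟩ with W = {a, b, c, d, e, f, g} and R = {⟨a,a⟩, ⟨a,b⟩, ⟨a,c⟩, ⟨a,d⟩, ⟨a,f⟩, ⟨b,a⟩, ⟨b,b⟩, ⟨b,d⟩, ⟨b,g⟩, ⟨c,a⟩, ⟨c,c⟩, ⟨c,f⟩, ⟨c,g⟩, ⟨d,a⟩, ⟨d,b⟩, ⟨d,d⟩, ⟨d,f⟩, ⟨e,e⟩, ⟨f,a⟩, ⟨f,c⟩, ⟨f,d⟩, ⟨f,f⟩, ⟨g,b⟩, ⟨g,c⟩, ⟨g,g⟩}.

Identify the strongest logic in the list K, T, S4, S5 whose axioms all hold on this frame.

Reflexive (axiom T): yes — every world is R-related to itself.
Transitive (axiom 4): no — a R b and b R g, but not a R g.
Euclidean (axiom 5): no — a R b and a R c, but not b R c.
So F validates K, T; S4 would additionally require R to be transitive. The strongest is T.

T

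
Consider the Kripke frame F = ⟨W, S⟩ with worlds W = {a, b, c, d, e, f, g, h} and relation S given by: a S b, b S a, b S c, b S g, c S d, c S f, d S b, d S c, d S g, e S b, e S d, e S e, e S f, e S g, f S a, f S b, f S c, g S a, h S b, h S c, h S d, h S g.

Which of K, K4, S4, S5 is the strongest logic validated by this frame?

K

Transitive (axiom 4): no — a S b and b S c, but not a S c.
Reflexive (axiom T): no — a is not related to itself.
Euclidean (axiom 5): no — b S a and b S c, but not a S c.
So F validates K; K4 would additionally require S to be transitive. The strongest is K.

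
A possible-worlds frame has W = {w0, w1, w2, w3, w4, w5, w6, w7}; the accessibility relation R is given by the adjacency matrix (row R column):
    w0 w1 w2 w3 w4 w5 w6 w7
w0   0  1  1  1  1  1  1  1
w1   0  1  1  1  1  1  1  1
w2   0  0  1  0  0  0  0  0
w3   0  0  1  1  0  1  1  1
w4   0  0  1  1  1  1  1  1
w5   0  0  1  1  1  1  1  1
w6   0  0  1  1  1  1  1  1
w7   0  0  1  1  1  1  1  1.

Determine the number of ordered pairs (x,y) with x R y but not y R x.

Enumerating: (w0,w1), (w0,w2), (w0,w3), (w0,w4), (w0,w5), (w0,w6), (w0,w7), (w1,w2), (w1,w3), (w1,w4), (w1,w5), (w1,w6), … and 7 more.
Total: 19.

19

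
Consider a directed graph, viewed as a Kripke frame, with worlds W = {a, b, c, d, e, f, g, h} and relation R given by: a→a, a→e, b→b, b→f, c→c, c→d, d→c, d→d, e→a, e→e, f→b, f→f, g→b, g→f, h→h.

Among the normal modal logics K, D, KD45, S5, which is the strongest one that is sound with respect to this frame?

KD45

Serial (axiom D): yes — every world has a successor (e.g. a R a).
Euclidean (axiom 5): yes — any two successors of a common world are R-related.
Transitive (axiom 4): yes — every two-step R-path is closed by a direct edge.
Reflexive (axiom T): no — g is not related to itself.
So F validates K, D, KD45; S5 would additionally require R to be reflexive. The strongest is KD45.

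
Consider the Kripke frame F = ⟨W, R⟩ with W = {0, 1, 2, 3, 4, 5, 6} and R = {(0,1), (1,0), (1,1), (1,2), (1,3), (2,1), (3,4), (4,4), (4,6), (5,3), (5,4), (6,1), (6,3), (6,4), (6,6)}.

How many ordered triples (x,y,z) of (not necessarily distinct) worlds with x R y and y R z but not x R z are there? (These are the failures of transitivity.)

Enumerating: (0,1,0), (0,1,2), (0,1,3), (1,3,4), (2,1,0), (2,1,2), (2,1,3), (3,4,6), (4,6,1), (4,6,3), (5,4,6), (6,1,0), (6,1,2).

13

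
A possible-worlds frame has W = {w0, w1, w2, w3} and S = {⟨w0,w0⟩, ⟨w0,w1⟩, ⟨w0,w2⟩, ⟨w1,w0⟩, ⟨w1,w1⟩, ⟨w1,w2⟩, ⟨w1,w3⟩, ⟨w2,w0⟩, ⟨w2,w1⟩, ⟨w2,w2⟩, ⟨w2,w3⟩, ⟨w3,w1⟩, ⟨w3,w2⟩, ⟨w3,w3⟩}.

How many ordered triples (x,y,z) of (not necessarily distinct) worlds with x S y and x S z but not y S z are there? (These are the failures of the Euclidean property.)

4

Enumerating: (w1,w0,w3), (w1,w3,w0), (w2,w0,w3), (w2,w3,w0).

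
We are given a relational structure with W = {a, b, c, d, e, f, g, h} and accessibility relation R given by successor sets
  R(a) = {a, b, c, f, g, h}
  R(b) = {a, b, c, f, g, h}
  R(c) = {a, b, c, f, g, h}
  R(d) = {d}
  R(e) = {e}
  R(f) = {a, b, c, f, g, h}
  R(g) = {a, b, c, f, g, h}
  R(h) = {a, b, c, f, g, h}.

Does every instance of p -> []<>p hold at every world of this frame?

The schema B characterises exactly the symmetric frames.
Symmetric: yes — every pair in R has its reverse in R.

Yes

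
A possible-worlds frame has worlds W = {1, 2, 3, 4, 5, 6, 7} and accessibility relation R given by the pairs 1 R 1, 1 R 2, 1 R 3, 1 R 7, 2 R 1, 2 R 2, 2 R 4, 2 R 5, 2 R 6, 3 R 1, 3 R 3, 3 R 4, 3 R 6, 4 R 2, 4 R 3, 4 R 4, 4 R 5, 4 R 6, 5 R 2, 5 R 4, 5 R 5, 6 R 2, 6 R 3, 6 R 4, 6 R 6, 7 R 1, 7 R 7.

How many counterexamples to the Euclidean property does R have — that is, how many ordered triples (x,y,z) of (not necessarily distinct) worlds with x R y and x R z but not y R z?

26

Enumerating: (1,2,3), (1,2,7), (1,3,2), (1,3,7), (1,7,2), (1,7,3), (2,1,4), (2,1,5), (2,1,6), (2,4,1), (2,5,1), (2,5,6), … and 14 more.
Total: 26.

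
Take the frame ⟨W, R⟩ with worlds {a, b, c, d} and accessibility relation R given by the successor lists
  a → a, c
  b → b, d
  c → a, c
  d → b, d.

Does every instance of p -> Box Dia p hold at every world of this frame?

By correspondence theory, B is valid on a frame iff R is symmetric.
Symmetric: yes — every pair in R has its reverse in R.

Yes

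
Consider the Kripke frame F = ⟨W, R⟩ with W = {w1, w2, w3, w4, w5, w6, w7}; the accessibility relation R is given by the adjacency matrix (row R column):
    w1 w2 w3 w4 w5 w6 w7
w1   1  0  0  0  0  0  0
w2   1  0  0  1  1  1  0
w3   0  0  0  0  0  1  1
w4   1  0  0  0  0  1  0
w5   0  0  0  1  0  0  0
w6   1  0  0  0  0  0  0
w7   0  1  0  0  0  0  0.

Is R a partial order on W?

Reflexive: no — w2 is not related to itself.
Transitive: no — w3 R w6 and w6 R w1, but not w3 R w1.
Antisymmetric: yes — no distinct pair is related both ways.
So R is not a partial order.

No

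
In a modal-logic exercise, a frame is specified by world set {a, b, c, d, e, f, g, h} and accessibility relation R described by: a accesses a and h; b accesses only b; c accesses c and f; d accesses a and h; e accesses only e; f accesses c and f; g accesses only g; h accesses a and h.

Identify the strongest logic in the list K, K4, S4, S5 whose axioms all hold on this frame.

K4

Transitive (axiom 4): yes — every two-step R-path is closed by a direct edge.
Reflexive (axiom T): no — d is not related to itself.
Euclidean (axiom 5): yes — any two successors of a common world are R-related.
So F validates K, K4; S4 would additionally require R to be reflexive. The strongest is K4.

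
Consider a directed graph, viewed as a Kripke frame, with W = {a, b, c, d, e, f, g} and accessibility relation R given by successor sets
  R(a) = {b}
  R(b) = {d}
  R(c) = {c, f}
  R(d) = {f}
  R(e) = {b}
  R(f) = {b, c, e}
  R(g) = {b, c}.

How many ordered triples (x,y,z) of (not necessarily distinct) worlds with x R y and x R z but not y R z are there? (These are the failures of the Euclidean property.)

15

Enumerating: (a,b,b), (b,d,d), (c,f,f), (d,f,f), (e,b,b), (f,b,b), (f,b,c), (f,b,e), (f,c,b), (f,c,e), (f,e,c), (f,e,e), (g,b,b), (g,b,c), (g,c,b).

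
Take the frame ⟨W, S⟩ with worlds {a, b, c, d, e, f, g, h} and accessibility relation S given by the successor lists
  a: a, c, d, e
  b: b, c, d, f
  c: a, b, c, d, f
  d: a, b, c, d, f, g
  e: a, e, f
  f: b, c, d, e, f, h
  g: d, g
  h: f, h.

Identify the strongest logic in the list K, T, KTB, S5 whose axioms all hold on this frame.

Reflexive (axiom T): yes — every world is S-related to itself.
Symmetric (axiom B): yes — every pair in S has its reverse in S.
Euclidean (axiom 5): no — a S c and a S e, but not c S e.
So F validates K, T, KTB; S5 would additionally require S to be Euclidean. The strongest is KTB.

KTB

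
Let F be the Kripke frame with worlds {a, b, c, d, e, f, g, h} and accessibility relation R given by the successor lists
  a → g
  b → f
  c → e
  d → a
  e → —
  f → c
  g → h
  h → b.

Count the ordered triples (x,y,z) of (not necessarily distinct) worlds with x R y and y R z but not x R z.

6

Enumerating: (a,g,h), (b,f,c), (d,a,g), (f,c,e), (g,h,b), (h,b,f).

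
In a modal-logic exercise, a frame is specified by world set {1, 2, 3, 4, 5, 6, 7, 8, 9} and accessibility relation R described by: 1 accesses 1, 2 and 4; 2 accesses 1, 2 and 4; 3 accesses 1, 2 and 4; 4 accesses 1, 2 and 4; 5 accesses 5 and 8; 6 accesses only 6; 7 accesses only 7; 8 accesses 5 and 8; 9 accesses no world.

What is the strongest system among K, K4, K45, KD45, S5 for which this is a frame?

Transitive (axiom 4): yes — every two-step R-path is closed by a direct edge.
Euclidean (axiom 5): yes — any two successors of a common world are R-related.
Serial (axiom D): no — 9 has no R-successor.
Reflexive (axiom T): no — 3 is not related to itself.
So F validates K, K4, K45; KD45 would additionally require R to be serial. The strongest is K45.

K45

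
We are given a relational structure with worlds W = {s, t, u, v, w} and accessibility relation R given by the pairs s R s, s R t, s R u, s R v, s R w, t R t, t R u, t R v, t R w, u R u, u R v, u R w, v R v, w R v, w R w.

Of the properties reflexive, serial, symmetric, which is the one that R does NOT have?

Reflexive: yes — every world is R-related to itself.
Serial: yes — every world has a successor (e.g. s R s).
Symmetric: no — s R t but not t R s.
Only symmetric fails.

symmetric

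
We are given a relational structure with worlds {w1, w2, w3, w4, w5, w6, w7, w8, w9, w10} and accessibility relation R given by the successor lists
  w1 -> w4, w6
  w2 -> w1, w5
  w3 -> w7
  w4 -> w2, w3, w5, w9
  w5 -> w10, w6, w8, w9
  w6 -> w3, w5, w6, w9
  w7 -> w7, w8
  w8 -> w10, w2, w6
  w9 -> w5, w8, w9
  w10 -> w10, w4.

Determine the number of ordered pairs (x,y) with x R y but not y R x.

Enumerating: (w1,w4), (w1,w6), (w10,w4), (w2,w1), (w2,w5), (w3,w7), (w4,w2), (w4,w3), (w4,w5), (w4,w9), (w5,w10), (w5,w8), … and 7 more.
Total: 19.

19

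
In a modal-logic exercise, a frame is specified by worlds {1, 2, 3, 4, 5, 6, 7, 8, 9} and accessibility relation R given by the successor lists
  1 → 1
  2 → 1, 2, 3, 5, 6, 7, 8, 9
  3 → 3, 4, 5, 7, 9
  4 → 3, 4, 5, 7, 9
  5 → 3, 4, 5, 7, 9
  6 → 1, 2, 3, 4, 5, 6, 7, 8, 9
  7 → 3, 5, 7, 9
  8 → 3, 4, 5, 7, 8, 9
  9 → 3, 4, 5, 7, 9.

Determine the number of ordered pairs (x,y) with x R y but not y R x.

Enumerating: (2,1), (2,3), (2,5), (2,7), (2,8), (2,9), (4,7), (6,1), (6,3), (6,4), (6,5), (6,7), … and 7 more.
Total: 19.

19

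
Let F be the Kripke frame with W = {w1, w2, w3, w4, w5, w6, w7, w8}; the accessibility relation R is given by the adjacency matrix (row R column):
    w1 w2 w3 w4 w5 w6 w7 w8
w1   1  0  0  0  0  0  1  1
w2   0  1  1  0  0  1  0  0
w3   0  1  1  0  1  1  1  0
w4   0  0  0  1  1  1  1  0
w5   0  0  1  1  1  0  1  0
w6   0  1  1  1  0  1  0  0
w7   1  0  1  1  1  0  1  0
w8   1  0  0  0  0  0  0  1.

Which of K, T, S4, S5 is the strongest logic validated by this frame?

Reflexive (axiom T): yes — every world is R-related to itself.
Transitive (axiom 4): no — w1 R w7 and w7 R w3, but not w1 R w3.
Euclidean (axiom 5): no — w1 R w7 and w1 R w8, but not w7 R w8.
So F validates K, T; S4 would additionally require R to be transitive. The strongest is T.

T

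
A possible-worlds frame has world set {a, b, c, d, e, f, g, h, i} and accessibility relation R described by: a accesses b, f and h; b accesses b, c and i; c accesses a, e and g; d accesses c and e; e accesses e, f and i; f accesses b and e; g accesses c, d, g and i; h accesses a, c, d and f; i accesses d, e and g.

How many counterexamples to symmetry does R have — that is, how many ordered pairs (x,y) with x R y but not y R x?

14

Enumerating: (a,b), (a,f), (b,c), (b,i), (c,a), (c,e), (d,c), (d,e), (f,b), (g,d), (h,c), (h,d), (h,f), (i,d).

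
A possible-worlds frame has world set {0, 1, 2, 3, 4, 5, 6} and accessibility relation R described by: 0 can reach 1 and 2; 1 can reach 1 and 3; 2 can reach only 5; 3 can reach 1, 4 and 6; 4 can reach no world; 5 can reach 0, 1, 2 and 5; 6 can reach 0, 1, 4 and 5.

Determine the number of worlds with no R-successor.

1

Enumerating: 4.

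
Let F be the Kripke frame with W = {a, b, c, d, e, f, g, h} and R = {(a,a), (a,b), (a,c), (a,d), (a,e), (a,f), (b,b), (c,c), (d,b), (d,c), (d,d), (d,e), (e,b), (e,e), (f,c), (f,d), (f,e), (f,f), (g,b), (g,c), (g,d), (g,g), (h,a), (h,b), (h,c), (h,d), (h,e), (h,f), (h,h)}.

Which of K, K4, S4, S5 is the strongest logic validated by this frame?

K

Transitive (axiom 4): no — f R d and d R b, but not f R b.
Reflexive (axiom T): yes — every world is R-related to itself.
Euclidean (axiom 5): no — a R b and a R c, but not b R c.
So F validates K; K4 would additionally require R to be transitive. The strongest is K.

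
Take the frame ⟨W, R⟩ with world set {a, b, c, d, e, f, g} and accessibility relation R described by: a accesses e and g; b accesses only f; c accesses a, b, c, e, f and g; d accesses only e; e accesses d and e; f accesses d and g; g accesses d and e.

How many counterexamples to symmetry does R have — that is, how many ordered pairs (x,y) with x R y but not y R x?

12

Enumerating: (a,e), (a,g), (b,f), (c,a), (c,b), (c,e), (c,f), (c,g), (f,d), (f,g), (g,d), (g,e).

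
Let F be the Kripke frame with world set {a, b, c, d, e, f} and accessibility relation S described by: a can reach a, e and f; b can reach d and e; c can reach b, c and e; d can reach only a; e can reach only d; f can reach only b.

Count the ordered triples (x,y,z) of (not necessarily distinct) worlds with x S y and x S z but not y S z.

Enumerating: (a,e,a), (a,e,e), (a,e,f), (a,f,a), (a,f,e), (a,f,f), (b,d,d), (b,d,e), (b,e,e), (c,b,b), (c,b,c), (c,e,b), (c,e,c), (c,e,e), (e,d,d), (f,b,b).

16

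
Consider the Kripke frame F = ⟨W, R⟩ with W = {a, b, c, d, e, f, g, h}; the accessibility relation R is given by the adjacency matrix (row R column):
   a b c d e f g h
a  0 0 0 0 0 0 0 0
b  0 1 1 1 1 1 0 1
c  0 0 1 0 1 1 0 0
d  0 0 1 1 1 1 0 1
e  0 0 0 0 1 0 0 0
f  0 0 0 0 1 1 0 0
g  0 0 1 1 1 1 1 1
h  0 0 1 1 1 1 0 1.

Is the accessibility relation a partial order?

No

Reflexive: no — a is not related to itself.
Transitive: yes — every two-step R-path is closed by a direct edge.
Antisymmetric: no — d R h and h R d with d ≠ h.
So R is not a partial order.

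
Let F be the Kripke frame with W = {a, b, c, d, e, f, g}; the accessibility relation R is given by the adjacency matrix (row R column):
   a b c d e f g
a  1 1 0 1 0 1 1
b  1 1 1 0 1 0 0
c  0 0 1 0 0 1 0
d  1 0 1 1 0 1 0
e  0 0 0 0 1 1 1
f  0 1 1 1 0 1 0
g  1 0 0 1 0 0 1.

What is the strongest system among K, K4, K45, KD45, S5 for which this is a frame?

K

Transitive (axiom 4): no — a R b and b R c, but not a R c.
Euclidean (axiom 5): no — a R b and a R d, but not b R d.
Serial (axiom D): yes — every world has a successor (e.g. a R a).
Reflexive (axiom T): yes — every world is R-related to itself.
So F validates K; K4 would additionally require R to be transitive. The strongest is K.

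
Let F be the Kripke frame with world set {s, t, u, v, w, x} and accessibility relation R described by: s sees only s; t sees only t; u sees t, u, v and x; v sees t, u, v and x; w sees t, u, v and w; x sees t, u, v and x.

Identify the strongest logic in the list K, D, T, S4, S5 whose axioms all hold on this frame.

Serial (axiom D): yes — every world has a successor (e.g. s R s).
Reflexive (axiom T): yes — every world is R-related to itself.
Transitive (axiom 4): no — w R u and u R x, but not w R x.
Euclidean (axiom 5): no — u R t and u R v, but not t R v.
So F validates K, D, T; S4 would additionally require R to be transitive. The strongest is T.

T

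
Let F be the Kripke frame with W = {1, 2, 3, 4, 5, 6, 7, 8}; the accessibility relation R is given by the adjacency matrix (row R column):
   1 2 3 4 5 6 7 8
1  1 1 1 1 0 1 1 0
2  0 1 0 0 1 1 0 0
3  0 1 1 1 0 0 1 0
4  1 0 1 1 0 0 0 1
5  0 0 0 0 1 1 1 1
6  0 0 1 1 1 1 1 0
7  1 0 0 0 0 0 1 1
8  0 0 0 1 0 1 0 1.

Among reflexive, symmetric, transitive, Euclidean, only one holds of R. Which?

Reflexive: yes — every world is R-related to itself.
Symmetric: no — 1 R 2 but not 2 R 1.
Transitive: no — 1 R 2 and 2 R 5, but not 1 R 5.
Euclidean: no — 1 R 2 and 1 R 3, but not 2 R 3.
Only reflexive holds.

reflexive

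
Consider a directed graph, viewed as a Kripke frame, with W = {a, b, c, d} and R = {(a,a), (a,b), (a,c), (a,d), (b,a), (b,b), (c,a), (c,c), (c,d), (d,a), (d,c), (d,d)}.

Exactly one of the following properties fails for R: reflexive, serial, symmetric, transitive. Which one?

transitive

Reflexive: yes — every world is R-related to itself.
Serial: yes — every world has a successor (e.g. a R a).
Symmetric: yes — every pair in R has its reverse in R.
Transitive: no — b R a and a R c, but not b R c.
Only transitive fails.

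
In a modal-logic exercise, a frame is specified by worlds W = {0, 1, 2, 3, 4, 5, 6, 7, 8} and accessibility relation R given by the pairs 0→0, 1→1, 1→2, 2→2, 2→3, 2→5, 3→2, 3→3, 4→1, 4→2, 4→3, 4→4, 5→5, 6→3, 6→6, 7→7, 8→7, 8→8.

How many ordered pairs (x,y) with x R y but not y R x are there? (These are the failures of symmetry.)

Enumerating: (1,2), (2,5), (4,1), (4,2), (4,3), (6,3), (8,7).

7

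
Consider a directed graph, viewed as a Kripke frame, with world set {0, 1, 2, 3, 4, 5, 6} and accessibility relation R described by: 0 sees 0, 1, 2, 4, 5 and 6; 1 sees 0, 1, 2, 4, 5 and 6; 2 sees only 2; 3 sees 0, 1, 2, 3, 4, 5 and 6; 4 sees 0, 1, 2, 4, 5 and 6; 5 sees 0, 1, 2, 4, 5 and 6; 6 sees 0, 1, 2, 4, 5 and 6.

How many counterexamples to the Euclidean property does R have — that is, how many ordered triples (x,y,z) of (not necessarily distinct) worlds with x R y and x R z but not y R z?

36

Enumerating: (0,2,0), (0,2,1), (0,2,4), (0,2,5), (0,2,6), (1,2,0), (1,2,1), (1,2,4), (1,2,5), (1,2,6), (3,0,3), (3,1,3), … and 24 more.
Total: 36.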